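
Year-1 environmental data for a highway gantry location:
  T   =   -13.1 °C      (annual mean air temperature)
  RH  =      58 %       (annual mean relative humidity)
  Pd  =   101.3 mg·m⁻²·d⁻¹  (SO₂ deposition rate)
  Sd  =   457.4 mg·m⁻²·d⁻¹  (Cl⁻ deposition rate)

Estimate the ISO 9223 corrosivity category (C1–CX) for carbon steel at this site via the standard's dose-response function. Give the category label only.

C2

carbon steel: T≤10 °C ⇒ hinge +0.150·(-13.1−10) = -3.4650
  sulphur-dioxide contribution → 1.949 μm/a
  chloride contribution → 18.27 μm/a
  total first-year rate 20.22 μm/a
Category bounds: 1.3…25 μm/a bracket r_corr ⇒ C2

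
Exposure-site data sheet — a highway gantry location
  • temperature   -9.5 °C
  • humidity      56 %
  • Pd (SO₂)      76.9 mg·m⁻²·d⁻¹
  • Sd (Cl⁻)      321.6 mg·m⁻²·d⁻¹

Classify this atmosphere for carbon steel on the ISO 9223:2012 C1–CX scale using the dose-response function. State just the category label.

C2

carbon steel: T≤10 °C ⇒ hinge +0.150·(-9.5−10) = -2.9250
  sulphur-dioxide contribution → 2.785 μm/a
  chloride contribution → 15.87 μm/a
  total first-year rate 18.66 μm/a
Category bounds: 1.3…25 μm/a bracket r_corr ⇒ C2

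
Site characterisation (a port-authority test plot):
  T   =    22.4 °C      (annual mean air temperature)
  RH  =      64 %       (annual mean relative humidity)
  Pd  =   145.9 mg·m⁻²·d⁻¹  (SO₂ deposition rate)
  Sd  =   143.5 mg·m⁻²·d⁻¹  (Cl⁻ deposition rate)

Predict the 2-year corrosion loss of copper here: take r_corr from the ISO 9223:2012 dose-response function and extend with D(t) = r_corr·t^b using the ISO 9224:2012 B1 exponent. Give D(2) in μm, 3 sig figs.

copper: temperature factor f = -0.080·(12.4) = -0.9920
  SO₂ term: 0.0053·145.9^0.26·exp(0.059·64-0.9920) = 0.3133
  Sd branch = 0.01025·Sd^0.27·e^(0.036·RH+0.049·T) = 1.176 μm/a
  r_corr = 0.3133 + 1.176 = 1.489 μm/a
Power-law: D(2) = r_corr · 2^0.667
  D(2) = 1.489 × 2^0.667 = 1.489 × 1.588 = 2.365 μm

D(2) = 2.36 μm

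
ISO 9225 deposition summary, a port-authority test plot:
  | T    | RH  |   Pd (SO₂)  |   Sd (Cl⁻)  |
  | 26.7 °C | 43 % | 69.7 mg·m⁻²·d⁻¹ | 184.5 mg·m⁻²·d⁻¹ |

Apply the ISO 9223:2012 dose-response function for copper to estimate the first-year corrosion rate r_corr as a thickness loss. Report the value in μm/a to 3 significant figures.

r_corr = 0.783 μm/a

copper: f(T) = -0.080·(T−10) [T>10 °C] = -1.3360
  SO₂ term: 0.0053·69.7^0.26·exp(0.059·43-1.3360) = 0.0531
  Sd branch = 0.01025·Sd^0.27·e^(0.036·RH+0.049·T) = 0.7295 μm/a
  r_corr = 0.0531 + 0.7295 = 0.7826 μm/a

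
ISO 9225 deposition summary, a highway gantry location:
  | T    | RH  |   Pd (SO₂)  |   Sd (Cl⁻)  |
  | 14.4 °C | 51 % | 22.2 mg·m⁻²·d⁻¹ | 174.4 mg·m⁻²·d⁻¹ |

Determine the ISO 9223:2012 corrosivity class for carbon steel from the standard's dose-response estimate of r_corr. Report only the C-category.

carbon steel: f(T) = -0.054·(T−10) [T>10 °C] = -0.2376
  Pd branch = 1.77·Pd^0.52·e^(0.02·RH+f) = 19.4 μm/a
  Cl⁻ term: 0.102·174.4^0.62·exp(0.033·51+0.04·14.4) = 23.96
  sum: 19.4 + 23.96 → r_corr = 43.36 μm/a
ISO 9223 Table 2 (carbon steel): 25 < 43.4 ≤ 50 μm/a ⇒ C3

C3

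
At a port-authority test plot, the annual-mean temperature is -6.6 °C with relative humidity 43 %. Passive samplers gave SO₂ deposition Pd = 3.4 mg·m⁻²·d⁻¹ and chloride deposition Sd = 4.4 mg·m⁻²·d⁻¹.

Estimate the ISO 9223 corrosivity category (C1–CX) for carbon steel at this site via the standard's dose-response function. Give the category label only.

carbon steel: f(T) = +0.150·(T−10) [T≤10 °C] = -2.4900
  SO₂ term: 1.77·3.4^0.52·exp(0.02·43-2.4900) = 0.6553
  Cl⁻ term: 0.102·4.4^0.62·exp(0.033·43+0.04·-6.6) = 0.8112
  sum: 0.6553 + 0.8112 → r_corr = 1.467 μm/a
ISO 9223 Table 2 (carbon steel): 1.3 < 1.47 ≤ 25 μm/a ⇒ C2

C2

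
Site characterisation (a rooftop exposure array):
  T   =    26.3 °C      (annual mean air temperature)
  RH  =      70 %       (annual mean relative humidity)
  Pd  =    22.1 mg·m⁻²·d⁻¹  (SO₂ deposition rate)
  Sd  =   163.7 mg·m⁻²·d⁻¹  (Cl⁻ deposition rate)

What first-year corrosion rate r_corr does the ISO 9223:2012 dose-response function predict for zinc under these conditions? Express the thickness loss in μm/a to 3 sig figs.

r_corr = 5.63 μm/a

zinc: f(T) = -0.071·(T−10) [T>10 °C] = -1.1573
  sulphur-dioxide contribution → 0.3962 μm/a
  chloride contribution → 5.237 μm/a
  total first-year rate 5.634 μm/a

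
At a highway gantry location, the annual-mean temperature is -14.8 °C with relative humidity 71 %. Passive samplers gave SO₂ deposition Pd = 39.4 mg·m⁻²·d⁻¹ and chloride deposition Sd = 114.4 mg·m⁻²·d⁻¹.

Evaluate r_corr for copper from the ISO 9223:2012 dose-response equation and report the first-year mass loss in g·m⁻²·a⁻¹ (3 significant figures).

r_corr = 2.42 g·m⁻²·a⁻¹

copper: f(T) = +0.126·(T−10) [T≤10 °C] = -3.1248
  Pd branch = 0.0053·Pd^0.26·e^(0.059·RH+f) = 0.03993 μm/a
  Sd branch = 0.01025·Sd^0.27·e^(0.036·RH+0.049·T) = 0.2299 μm/a
  r_corr = 0.03993 + 0.2299 = 0.2699 μm/a
Convert to mass loss: 0.2699 μm/a × 8.96 g/cm³ = 2.418 g·m⁻²·a⁻¹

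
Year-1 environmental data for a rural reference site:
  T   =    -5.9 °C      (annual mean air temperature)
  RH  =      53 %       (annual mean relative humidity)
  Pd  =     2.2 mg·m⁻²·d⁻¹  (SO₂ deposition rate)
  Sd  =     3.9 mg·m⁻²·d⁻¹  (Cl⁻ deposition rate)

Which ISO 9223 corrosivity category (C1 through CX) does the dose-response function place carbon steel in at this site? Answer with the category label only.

C2

carbon steel: T≤10 °C ⇒ hinge +0.150·(-5.9−10) = -2.3850
  SO₂ term: 1.77·2.2^0.52·exp(0.02·53-2.3850) = 0.7089
  Cl⁻ term: 0.102·3.9^0.62·exp(0.033·53+0.04·-5.9) = 1.077
  r_corr = 0.7089 + 1.077 = 1.786 μm/a
Category bounds: 1.3…25 μm/a bracket r_corr ⇒ C2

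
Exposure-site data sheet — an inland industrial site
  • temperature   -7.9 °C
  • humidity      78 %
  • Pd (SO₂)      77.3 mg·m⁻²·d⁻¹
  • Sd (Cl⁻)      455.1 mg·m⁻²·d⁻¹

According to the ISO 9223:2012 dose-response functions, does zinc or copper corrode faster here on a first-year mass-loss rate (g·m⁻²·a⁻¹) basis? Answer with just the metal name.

zinc

zinc: T≤10 °C ⇒ hinge +0.038·(-7.9−10) = -0.6802
  Pd branch = 0.0129·Pd^0.44·e^(0.046·RH+f) = 1.6 μm/a
  Sd branch = 0.0175·Sd^0.57·e^(0.008·RH+0.085·T) = 0.5464 μm/a
  sum: 1.6 + 0.5464 → r_corr = 2.147 μm/a
  mass loss = 2.147 μm/a × 7.14 g/cm³ = 15.33 g·m⁻²·a⁻¹
copper: f(T) = +0.126·(T−10) [T≤10 °C] = -2.2554
  Pd branch = 0.0053·Pd^0.26·e^(0.059·RH+f) = 0.1715 μm/a
  Sd branch = 0.01025·Sd^0.27·e^(0.036·RH+0.049·T) = 0.6023 μm/a
  sum: 0.1715 + 0.6023 → r_corr = 0.7738 μm/a
  mass loss = 0.7738 μm/a × 8.96 g/cm³ = 6.933 g·m⁻²·a⁻¹
Ordering by g·m⁻²·a⁻¹: zinc (15.3) > copper (6.93)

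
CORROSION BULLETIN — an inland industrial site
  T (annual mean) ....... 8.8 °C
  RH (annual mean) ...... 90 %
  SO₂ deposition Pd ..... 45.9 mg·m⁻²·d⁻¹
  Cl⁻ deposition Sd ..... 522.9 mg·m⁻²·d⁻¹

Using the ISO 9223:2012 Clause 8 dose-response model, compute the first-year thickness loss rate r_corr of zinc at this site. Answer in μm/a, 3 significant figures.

zinc: f(T) = +0.038·(T−10) [T≤10 °C] = -0.0456
  sulphur-dioxide contribution → 4.168 μm/a
  chloride contribution → 2.692 μm/a
  total first-year rate 6.86 μm/a

r_corr = 6.86 μm/a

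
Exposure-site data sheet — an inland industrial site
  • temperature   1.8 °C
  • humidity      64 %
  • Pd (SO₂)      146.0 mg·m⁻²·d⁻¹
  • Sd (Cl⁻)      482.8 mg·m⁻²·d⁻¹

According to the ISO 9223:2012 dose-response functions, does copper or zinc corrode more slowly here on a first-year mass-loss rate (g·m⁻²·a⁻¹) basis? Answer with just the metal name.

copper: temperature factor f = +0.126·(-8.2) = -1.0332
  Pd branch = 0.0053·Pd^0.26·e^(0.059·RH+f) = 0.3007 μm/a
  Cl⁻ term: 0.01025·482.8^0.27·exp(0.036·64+0.049·1.8) = 0.5946
  r_corr = 0.3007 + 0.5946 = 0.8954 μm/a
  mass loss = 0.8954 μm/a × 8.96 g/cm³ = 8.023 g·m⁻²·a⁻¹
zinc: temperature factor f = +0.038·(-8.2) = -0.3116
  Pd branch = 0.0129·Pd^0.44·e^(0.046·RH+f) = 1.607 μm/a
  Cl⁻ term: 0.0175·482.8^0.57·exp(0.008·64+0.085·1.8) = 1.152
  sum: 1.607 + 1.152 → r_corr = 2.76 μm/a
  mass loss = 2.76 μm/a × 7.14 g/cm³ = 19.71 g·m⁻²·a⁻¹
Ordering by g·m⁻²·a⁻¹: zinc (19.7) > copper (8.02)

copper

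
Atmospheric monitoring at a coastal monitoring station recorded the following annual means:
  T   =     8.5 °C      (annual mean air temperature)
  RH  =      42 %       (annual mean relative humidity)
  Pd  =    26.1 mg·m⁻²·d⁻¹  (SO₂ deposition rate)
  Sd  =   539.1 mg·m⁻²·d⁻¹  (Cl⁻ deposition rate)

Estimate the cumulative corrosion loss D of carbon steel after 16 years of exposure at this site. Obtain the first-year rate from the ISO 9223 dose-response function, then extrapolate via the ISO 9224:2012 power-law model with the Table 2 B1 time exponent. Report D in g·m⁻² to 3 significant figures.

carbon steel: temperature factor f = +0.150·(-1.5) = -0.2250
  sulphur-dioxide contribution → 17.85 μm/a
  chloride contribution → 28.3 μm/a
  ⇒ r_corr(carbon steel) = 46.16 μm/a
ISO 9224: D(t) = r_corr · t^b with b = 0.523 (carbon steel, B1)
  D(16) = 46.16 × 16^0.523 = 46.16 × 4.263 = 196.8 μm
  Mass loss = 196.8 μm × 7.85 g/cm³ = 1545 g·m⁻²

D(16) = 1.54e+03 g·m⁻²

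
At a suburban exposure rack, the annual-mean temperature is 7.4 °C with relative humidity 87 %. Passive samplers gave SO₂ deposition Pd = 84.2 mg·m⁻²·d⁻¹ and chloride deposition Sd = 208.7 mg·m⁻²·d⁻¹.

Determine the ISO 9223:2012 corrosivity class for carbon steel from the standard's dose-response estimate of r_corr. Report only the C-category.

carbon steel: T≤10 °C ⇒ hinge +0.150·(7.4−10) = -0.3900
  sulphur-dioxide contribution → 68.46 μm/a
  chloride contribution → 66.39 μm/a
  total first-year rate 134.9 μm/a
Category bounds: 80…200 μm/a bracket r_corr ⇒ C5

C5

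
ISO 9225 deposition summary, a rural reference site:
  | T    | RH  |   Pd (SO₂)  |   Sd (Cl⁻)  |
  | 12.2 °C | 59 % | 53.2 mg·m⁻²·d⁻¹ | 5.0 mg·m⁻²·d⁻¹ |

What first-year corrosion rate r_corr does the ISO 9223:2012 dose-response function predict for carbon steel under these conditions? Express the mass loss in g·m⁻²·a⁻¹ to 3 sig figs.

carbon steel: temperature factor f = -0.054·(2.2) = -0.1188
  Pd branch = 1.77·Pd^0.52·e^(0.02·RH+f) = 40.39 μm/a
  Cl⁻ term: 0.102·5.0^0.62·exp(0.033·59+0.04·12.2) = 3.158
  sum: 40.39 + 3.158 → r_corr = 43.55 μm/a
Convert to mass loss: 43.55 μm/a × 7.85 g/cm³ = 341.9 g·m⁻²·a⁻¹

r_corr = 342 g·m⁻²·a⁻¹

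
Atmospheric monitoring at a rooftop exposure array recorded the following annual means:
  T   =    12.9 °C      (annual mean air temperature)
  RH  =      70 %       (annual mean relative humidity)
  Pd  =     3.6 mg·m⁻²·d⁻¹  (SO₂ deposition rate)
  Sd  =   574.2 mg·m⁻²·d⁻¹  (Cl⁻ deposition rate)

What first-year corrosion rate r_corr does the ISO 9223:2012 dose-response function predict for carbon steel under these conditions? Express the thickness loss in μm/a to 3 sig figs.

carbon steel: temperature factor f = -0.054·(2.9) = -0.1566
  sulphur-dioxide contribution → 11.95 μm/a
  chloride contribution → 88.42 μm/a
  ⇒ r_corr(carbon steel) = 100.4 μm/a

r_corr = 100 μm/a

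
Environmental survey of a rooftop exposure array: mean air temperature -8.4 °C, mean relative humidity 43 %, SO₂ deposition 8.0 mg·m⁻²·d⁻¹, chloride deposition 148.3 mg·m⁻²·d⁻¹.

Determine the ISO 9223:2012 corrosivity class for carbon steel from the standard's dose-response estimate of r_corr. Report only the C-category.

C2

carbon steel: f(T) = +0.150·(T−10) [T≤10 °C] = -2.7600
  Pd branch = 1.77·Pd^0.52·e^(0.02·RH+f) = 0.7806 μm/a
  Cl⁻ term: 0.102·148.3^0.62·exp(0.033·43+0.04·-8.4) = 6.684
  sum: 0.7806 + 6.684 → r_corr = 7.465 μm/a
Category bounds: 1.3…25 μm/a bracket r_corr ⇒ C2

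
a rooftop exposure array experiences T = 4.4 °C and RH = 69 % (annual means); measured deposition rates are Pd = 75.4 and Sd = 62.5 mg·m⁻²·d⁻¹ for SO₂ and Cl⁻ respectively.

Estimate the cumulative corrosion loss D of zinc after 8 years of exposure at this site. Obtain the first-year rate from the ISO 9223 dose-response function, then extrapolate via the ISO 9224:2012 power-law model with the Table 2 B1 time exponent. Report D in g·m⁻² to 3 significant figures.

D(8) = 82.7 g·m⁻²

zinc: temperature factor f = +0.038·(-5.6) = -0.2128
  Pd branch = 0.0129·Pd^0.44·e^(0.046·RH+f) = 1.67 μm/a
  Cl⁻ term: 0.0175·62.5^0.57·exp(0.008·69+0.085·4.4) = 0.4665
  sum: 1.67 + 0.4665 → r_corr = 2.136 μm/a
ISO 9224: D(t) = r_corr · t^b with b = 0.813 (zinc, B1)
  D(8) = 2.136 × 8^0.813 = 2.136 × 5.423 = 11.58 μm
  Mass loss = 11.58 μm × 7.14 g/cm³ = 82.71 g·m⁻²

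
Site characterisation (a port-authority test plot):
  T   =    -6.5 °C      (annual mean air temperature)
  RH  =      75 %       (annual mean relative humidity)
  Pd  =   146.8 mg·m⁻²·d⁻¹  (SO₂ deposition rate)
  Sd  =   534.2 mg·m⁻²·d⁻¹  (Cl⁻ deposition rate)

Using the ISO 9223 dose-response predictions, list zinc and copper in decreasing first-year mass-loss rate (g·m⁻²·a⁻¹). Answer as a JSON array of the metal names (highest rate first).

["zinc", "copper"]

zinc: T≤10 °C ⇒ hinge +0.038·(-6.5−10) = -0.6270
  Pd branch = 0.0129·Pd^0.44·e^(0.046·RH+f) = 1.95 μm/a
  Cl⁻ term: 0.0175·534.2^0.57·exp(0.008·75+0.085·-6.5) = 0.6584
  r_corr = 1.95 + 0.6584 = 2.608 μm/a
  mass loss = 2.608 μm/a × 7.14 g/cm³ = 18.62 g·m⁻²·a⁻¹
copper: f(T) = +0.126·(T−10) [T≤10 °C] = -2.0790
  SO₂ term: 0.0053·146.8^0.26·exp(0.059·75-2.0790) = 0.2025
  Sd branch = 0.01025·Sd^0.27·e^(0.036·RH+0.049·T) = 0.6046 μm/a
  sum: 0.2025 + 0.6046 → r_corr = 0.8071 μm/a
  mass loss = 0.8071 μm/a × 8.96 g/cm³ = 7.232 g·m⁻²·a⁻¹
Ordering by g·m⁻²·a⁻¹: zinc (18.6) > copper (7.23)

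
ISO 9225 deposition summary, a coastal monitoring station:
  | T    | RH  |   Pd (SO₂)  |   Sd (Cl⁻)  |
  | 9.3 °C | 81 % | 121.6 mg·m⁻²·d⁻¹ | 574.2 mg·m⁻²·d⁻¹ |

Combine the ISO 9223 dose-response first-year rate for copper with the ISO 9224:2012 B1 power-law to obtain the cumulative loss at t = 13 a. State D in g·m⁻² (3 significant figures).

D(13) = 182 g·m⁻²

copper: T≤10 °C ⇒ hinge +0.126·(9.3−10) = -0.0882
  SO₂ term: 0.0053·121.6^0.26·exp(0.059·81-0.0882) = 2.012
  Cl⁻ term: 0.01025·574.2^0.27·exp(0.036·81+0.049·9.3) = 1.66
  sum: 2.012 + 1.66 → r_corr = 3.671 μm/a
Long-term exponent b (ISO 9224 Table 2, B1) = 0.667
  D(13) = 3.671 × 13^0.667 = 3.671 × 5.534 = 20.31 μm
  Mass loss = 20.31 μm × 8.96 g/cm³ = 182 g·m⁻²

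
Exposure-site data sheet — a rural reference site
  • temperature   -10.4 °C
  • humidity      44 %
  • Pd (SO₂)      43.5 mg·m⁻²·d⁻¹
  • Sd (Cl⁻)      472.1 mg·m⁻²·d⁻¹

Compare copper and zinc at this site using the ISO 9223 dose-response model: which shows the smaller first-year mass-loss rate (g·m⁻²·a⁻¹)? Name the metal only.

copper: T≤10 °C ⇒ hinge +0.126·(-10.4−10) = -2.5704
  sulphur-dioxide contribution → 0.0145 μm/a
  chloride contribution → 0.1582 μm/a
  ⇒ r_corr(copper) = 0.1727 μm/a
  mass loss = 0.1727 μm/a × 8.96 g/cm³ = 1.548 g·m⁻²·a⁻¹
zinc: T≤10 °C ⇒ hinge +0.038·(-10.4−10) = -0.7752
  sulphur-dioxide contribution → 0.2365 μm/a
  chloride contribution → 0.3437 μm/a
  ⇒ r_corr(zinc) = 0.5802 μm/a
  mass loss = 0.5802 μm/a × 7.14 g/cm³ = 4.143 g·m⁻²·a⁻¹
Ordering by g·m⁻²·a⁻¹: zinc (4.14) > copper (1.55)

copper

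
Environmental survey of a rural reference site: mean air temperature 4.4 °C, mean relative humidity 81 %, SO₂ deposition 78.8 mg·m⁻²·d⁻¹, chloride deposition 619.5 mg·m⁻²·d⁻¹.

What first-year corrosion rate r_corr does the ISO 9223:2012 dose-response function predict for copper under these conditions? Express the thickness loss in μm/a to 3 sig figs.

copper: temperature factor f = +0.126·(-5.6) = -0.7056
  SO₂ term: 0.0053·78.8^0.26·exp(0.059·81-0.7056) = 0.9692
  Cl⁻ term: 0.01025·619.5^0.27·exp(0.036·81+0.049·4.4) = 1.332
  r_corr = 0.9692 + 1.332 = 2.302 μm/a

r_corr = 2.30 μm/a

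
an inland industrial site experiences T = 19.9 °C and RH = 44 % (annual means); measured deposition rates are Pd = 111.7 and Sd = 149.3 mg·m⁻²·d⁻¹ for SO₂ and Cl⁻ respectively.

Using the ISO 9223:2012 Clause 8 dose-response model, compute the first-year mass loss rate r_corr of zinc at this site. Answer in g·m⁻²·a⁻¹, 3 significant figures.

zinc: temperature factor f = -0.071·(9.9) = -0.7029
  SO₂ term: 0.0129·111.7^0.44·exp(0.046·44-0.7029) = 0.385
  Sd branch = 0.0175·Sd^0.57·e^(0.008·RH+0.085·T) = 2.343 μm/a
  sum: 0.385 + 2.343 → r_corr = 2.728 μm/a
Convert to mass loss: 2.728 μm/a × 7.14 g/cm³ = 19.48 g·m⁻²·a⁻¹

r_corr = 19.5 g·m⁻²·a⁻¹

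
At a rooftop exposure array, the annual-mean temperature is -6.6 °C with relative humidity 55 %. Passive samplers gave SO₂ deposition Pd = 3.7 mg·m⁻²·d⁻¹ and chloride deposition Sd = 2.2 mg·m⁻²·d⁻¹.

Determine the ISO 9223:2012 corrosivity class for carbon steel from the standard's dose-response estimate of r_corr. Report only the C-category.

carbon steel: f(T) = +0.150·(T−10) [T≤10 °C] = -2.4900
  sulphur-dioxide contribution → 0.8705 μm/a
  chloride contribution → 0.7843 μm/a
  ⇒ r_corr(carbon steel) = 1.655 μm/a
Category bounds: 1.3…25 μm/a bracket r_corr ⇒ C2

C2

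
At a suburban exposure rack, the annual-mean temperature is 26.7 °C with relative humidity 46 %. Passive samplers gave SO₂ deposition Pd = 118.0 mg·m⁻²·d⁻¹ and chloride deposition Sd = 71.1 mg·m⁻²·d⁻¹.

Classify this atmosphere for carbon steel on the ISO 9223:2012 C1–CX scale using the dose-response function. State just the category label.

C3

carbon steel: T>10 °C ⇒ hinge -0.054·(26.7−10) = -0.9018
  sulphur-dioxide contribution → 21.54 μm/a
  chloride contribution → 19.05 μm/a
  total first-year rate 40.59 μm/a
40.6 μm/a falls in (25, 50] for carbon steel → category C3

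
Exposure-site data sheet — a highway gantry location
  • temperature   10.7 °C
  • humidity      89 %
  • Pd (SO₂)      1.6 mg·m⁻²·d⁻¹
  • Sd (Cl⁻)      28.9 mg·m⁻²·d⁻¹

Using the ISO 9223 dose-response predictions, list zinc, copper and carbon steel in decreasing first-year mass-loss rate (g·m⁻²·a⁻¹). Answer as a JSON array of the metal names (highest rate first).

["carbon steel", "copper", "zinc"]

zinc: f(T) = -0.071·(T−10) [T>10 °C] = -0.0497
  sulphur-dioxide contribution → 0.9054 μm/a
  chloride contribution → 0.6025 μm/a
  total first-year rate 1.508 μm/a
  mass loss = 1.508 μm/a × 7.14 g/cm³ = 10.77 g·m⁻²·a⁻¹
copper: T>10 °C ⇒ hinge -0.080·(10.7−10) = -0.0560
  sulphur-dioxide contribution → 1.08 μm/a
  chloride contribution → 1.058 μm/a
  ⇒ r_corr(copper) = 2.138 μm/a
  mass loss = 2.138 μm/a × 8.96 g/cm³ = 19.16 g·m⁻²·a⁻¹
carbon steel: temperature factor f = -0.054·(0.7) = -0.0378
  sulphur-dioxide contribution → 12.9 μm/a
  chloride contribution → 23.76 μm/a
  ⇒ r_corr(carbon steel) = 36.66 μm/a
  mass loss = 36.66 μm/a × 7.85 g/cm³ = 287.8 g·m⁻²·a⁻¹
Ordering by g·m⁻²·a⁻¹: carbon steel (288) > copper (19.2) > zinc (10.8)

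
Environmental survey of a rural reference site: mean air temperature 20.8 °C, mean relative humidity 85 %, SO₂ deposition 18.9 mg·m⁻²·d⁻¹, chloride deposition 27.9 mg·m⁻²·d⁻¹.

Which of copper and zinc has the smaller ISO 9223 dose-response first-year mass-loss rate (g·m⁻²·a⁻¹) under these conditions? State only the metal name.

copper: f(T) = -0.080·(T−10) [T>10 °C] = -0.8640
  SO₂ term: 0.0053·18.9^0.26·exp(0.059·85-0.8640) = 0.7226
  Sd branch = 0.01025·Sd^0.27·e^(0.036·RH+0.049·T) = 1.488 μm/a
  sum: 0.7226 + 1.488 → r_corr = 2.211 μm/a
  mass loss = 2.211 μm/a × 8.96 g/cm³ = 19.81 g·m⁻²·a⁻¹
zinc: temperature factor f = -0.071·(10.8) = -0.7668
  Pd branch = 0.0129·Pd^0.44·e^(0.046·RH+f) = 1.09 μm/a
  Sd branch = 0.0175·Sd^0.57·e^(0.008·RH+0.085·T) = 1.35 μm/a
  r_corr = 1.09 + 1.35 = 2.439 μm/a
  mass loss = 2.439 μm/a × 7.14 g/cm³ = 17.42 g·m⁻²·a⁻¹
Ordering by g·m⁻²·a⁻¹: copper (19.8) > zinc (17.4)

zinc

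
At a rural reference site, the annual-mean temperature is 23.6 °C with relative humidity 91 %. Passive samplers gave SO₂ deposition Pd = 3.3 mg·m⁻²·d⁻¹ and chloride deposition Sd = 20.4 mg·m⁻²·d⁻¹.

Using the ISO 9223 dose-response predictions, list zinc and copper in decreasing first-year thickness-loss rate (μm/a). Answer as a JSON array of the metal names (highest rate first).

zinc: temperature factor f = -0.071·(13.6) = -0.9656
  SO₂ term: 0.0129·3.3^0.44·exp(0.046·91-0.9656) = 0.5462
  Cl⁻ term: 0.0175·20.4^0.57·exp(0.008·91+0.085·23.6) = 1.503
  r_corr = 0.5462 + 1.503 = 2.049 μm/a
copper: f(T) = -0.080·(T−10) [T>10 °C] = -1.0880
  SO₂ term: 0.0053·3.3^0.26·exp(0.059·91-1.0880) = 0.5228
  Cl⁻ term: 0.01025·20.4^0.27·exp(0.036·91+0.049·23.6) = 1.947
  sum: 0.5228 + 1.947 → r_corr = 2.469 μm/a
Ordering by μm/a: copper (2.47) > zinc (2.05)

["copper", "zinc"]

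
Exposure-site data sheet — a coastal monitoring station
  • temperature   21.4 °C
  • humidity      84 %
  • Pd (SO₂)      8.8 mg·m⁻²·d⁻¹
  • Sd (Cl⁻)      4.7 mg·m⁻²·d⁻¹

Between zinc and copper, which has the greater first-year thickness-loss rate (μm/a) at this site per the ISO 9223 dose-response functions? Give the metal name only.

copper

zinc: f(T) = -0.071·(T−10) [T>10 °C] = -0.8094
  Pd branch = 0.0129·Pd^0.44·e^(0.046·RH+f) = 0.7125 μm/a
  Sd branch = 0.0175·Sd^0.57·e^(0.008·RH+0.085·T) = 0.5105 μm/a
  r_corr = 0.7125 + 0.5105 = 1.223 μm/a
copper: f(T) = -0.080·(T−10) [T>10 °C] = -0.9120
  Pd branch = 0.0053·Pd^0.26·e^(0.059·RH+f) = 0.5323 μm/a
  Cl⁻ term: 0.01025·4.7^0.27·exp(0.036·84+0.049·21.4) = 0.9139
  r_corr = 0.5323 + 0.9139 = 1.446 μm/a
Ordering by μm/a: copper (1.45) > zinc (1.22)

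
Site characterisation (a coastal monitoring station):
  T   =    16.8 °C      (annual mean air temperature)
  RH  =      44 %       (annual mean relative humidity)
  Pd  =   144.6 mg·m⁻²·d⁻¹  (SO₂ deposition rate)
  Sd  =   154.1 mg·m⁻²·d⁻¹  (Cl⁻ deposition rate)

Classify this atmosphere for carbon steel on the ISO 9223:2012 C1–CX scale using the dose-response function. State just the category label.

carbon steel: f(T) = -0.054·(T−10) [T>10 °C] = -0.3672
  sulphur-dioxide contribution → 39.26 μm/a
  chloride contribution → 19.39 μm/a
  ⇒ r_corr(carbon steel) = 58.65 μm/a
ISO 9223 Table 2 (carbon steel): 50 < 58.6 ≤ 80 μm/a ⇒ C4

C4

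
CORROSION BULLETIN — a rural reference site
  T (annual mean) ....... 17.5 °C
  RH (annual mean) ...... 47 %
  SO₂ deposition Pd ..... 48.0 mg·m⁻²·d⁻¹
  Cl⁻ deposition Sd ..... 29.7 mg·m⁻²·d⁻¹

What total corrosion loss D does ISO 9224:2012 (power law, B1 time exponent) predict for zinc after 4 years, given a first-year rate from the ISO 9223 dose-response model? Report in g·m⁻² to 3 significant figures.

D(4) = 25.1 g·m⁻²

zinc: T>10 °C ⇒ hinge -0.071·(17.5−10) = -0.5325
  Pd branch = 0.0129·Pd^0.44·e^(0.046·RH+f) = 0.3614 μm/a
  Sd branch = 0.0175·Sd^0.57·e^(0.008·RH+0.085·T) = 0.7795 μm/a
  r_corr = 0.3614 + 0.7795 = 1.141 μm/a
Long-term exponent b (ISO 9224 Table 2, B1) = 0.813
  D(4) = 1.141 × 4^0.813 = 1.141 × 3.087 = 3.522 μm
  Mass loss = 3.522 μm × 7.14 g/cm³ = 25.14 g·m⁻²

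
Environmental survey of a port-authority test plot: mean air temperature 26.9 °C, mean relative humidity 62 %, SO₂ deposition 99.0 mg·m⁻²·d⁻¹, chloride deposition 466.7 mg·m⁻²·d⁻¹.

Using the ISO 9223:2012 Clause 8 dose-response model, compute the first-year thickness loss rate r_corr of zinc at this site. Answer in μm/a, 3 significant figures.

r_corr = 9.90 μm/a

zinc: temperature factor f = -0.071·(16.9) = -1.1999
  Pd branch = 0.0129·Pd^0.44·e^(0.046·RH+f) = 0.5084 μm/a
  Sd branch = 0.0175·Sd^0.57·e^(0.008·RH+0.085·T) = 9.393 μm/a
  r_corr = 0.5084 + 9.393 = 9.902 μm/a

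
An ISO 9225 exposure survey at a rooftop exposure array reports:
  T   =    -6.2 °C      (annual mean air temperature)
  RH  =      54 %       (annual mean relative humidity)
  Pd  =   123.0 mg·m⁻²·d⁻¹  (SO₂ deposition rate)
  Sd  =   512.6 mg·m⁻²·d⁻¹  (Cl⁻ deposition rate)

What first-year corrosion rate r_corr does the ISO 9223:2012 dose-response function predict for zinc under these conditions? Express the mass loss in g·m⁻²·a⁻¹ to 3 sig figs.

zinc: f(T) = +0.038·(T−10) [T≤10 °C] = -0.6156
  sulphur-dioxide contribution → 0.6944 μm/a
  chloride contribution → 0.5576 μm/a
  total first-year rate 1.252 μm/a
Convert to mass loss: 1.252 μm/a × 7.14 g/cm³ = 8.939 g·m⁻²·a⁻¹

r_corr = 8.94 g·m⁻²·a⁻¹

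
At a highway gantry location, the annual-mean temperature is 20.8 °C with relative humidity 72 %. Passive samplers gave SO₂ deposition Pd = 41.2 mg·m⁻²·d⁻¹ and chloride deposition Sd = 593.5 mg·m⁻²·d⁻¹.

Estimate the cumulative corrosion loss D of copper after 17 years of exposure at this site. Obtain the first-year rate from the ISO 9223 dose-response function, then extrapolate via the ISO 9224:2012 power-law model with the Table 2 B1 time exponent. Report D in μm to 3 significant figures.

copper: T>10 °C ⇒ hinge -0.080·(20.8−10) = -0.8640
  sulphur-dioxide contribution → 0.411 μm/a
  chloride contribution → 2.128 μm/a
  ⇒ r_corr(copper) = 2.538 μm/a
ISO 9224: D(t) = r_corr · t^b with b = 0.667 (copper, B1)
  D(17) = 2.538 × 17^0.667 = 2.538 × 6.618 = 16.8 μm

D(17) = 16.8 μm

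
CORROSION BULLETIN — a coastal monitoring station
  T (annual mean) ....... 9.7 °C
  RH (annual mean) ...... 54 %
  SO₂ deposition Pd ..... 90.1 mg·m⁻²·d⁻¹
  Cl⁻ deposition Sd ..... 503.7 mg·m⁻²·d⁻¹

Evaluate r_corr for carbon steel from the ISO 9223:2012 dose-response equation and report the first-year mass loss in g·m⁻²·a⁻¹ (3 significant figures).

carbon steel: temperature factor f = +0.150·(-0.3) = -0.0450
  sulphur-dioxide contribution → 51.75 μm/a
  chloride contribution → 42.3 μm/a
  ⇒ r_corr(carbon steel) = 94.05 μm/a
Convert to mass loss: 94.05 μm/a × 7.85 g/cm³ = 738.3 g·m⁻²·a⁻¹

r_corr = 738 g·m⁻²·a⁻¹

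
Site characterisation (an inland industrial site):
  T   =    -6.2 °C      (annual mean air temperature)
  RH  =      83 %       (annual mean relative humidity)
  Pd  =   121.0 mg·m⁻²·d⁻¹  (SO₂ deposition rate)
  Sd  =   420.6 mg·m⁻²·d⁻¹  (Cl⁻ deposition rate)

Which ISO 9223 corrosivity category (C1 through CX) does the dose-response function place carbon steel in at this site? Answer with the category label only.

carbon steel: temperature factor f = +0.150·(-16.2) = -2.4300
  Pd branch = 1.77·Pd^0.52·e^(0.02·RH+f) = 9.922 μm/a
  Sd branch = 0.102·Sd^0.62·e^(0.033·RH+0.04·T) = 52.15 μm/a
  sum: 9.922 + 52.15 → r_corr = 62.07 μm/a
ISO 9223 Table 2 (carbon steel): 50 < 62.1 ≤ 80 μm/a ⇒ C4

C4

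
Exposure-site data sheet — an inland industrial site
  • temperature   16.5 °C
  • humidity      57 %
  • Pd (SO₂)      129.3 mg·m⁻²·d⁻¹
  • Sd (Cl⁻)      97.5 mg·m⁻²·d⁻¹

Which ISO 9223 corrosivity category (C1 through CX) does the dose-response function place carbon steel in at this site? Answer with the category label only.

carbon steel: temperature factor f = -0.054·(6.5) = -0.3510
  Pd branch = 1.77·Pd^0.52·e^(0.02·RH+f) = 48.83 μm/a
  Sd branch = 0.102·Sd^0.62·e^(0.033·RH+0.04·T) = 22.15 μm/a
  r_corr = 48.83 + 22.15 = 70.97 μm/a
Category bounds: 50…80 μm/a bracket r_corr ⇒ C4

C4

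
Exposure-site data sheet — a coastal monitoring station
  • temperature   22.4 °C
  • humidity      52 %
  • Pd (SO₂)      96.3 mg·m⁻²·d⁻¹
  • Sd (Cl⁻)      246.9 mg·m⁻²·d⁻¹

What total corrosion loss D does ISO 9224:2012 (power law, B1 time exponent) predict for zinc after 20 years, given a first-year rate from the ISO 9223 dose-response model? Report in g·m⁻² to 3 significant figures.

zinc: temperature factor f = -0.071·(12.4) = -0.8804
  sulphur-dioxide contribution → 0.4364 μm/a
  chloride contribution → 4.115 μm/a
  ⇒ r_corr(zinc) = 4.551 μm/a
Long-term exponent b (ISO 9224 Table 2, B1) = 0.813
  D(20) = 4.551 × 20^0.813 = 4.551 × 11.42 = 51.98 μm
  Mass loss = 51.98 μm × 7.14 g/cm³ = 371.2 g·m⁻²

D(20) = 371 g·m⁻²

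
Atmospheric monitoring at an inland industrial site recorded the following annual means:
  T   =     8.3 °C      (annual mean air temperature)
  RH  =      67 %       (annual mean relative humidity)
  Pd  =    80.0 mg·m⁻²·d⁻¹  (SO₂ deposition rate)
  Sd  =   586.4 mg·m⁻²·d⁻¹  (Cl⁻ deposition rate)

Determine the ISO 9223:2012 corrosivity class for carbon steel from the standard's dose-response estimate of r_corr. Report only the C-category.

C5

carbon steel: T≤10 °C ⇒ hinge +0.150·(8.3−10) = -0.2550
  sulphur-dioxide contribution → 51.14 μm/a
  chloride contribution → 67.5 μm/a
  total first-year rate 118.6 μm/a
Category bounds: 80…200 μm/a bracket r_corr ⇒ C5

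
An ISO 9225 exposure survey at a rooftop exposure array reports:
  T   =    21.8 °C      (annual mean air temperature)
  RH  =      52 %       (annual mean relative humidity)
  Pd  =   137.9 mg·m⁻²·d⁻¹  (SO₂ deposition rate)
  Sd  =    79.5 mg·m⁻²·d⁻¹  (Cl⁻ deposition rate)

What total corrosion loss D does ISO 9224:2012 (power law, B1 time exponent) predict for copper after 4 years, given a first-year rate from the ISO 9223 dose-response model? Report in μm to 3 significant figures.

D(4) = 2.00 μm

copper: f(T) = -0.080·(T−10) [T>10 °C] = -0.9440
  sulphur-dioxide contribution → 0.1596 μm/a
  chloride contribution → 0.632 μm/a
  ⇒ r_corr(copper) = 0.7916 μm/a
Power-law: D(4) = r_corr · 4^0.667
  D(4) = 0.7916 × 4^0.667 = 0.7916 × 2.521 = 1.996 μm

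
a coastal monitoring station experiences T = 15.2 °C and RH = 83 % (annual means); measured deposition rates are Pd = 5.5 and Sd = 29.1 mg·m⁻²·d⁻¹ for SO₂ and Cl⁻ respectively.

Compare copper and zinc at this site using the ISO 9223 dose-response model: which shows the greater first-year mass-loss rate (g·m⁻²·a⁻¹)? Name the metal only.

copper: T>10 °C ⇒ hinge -0.080·(15.2−10) = -0.4160
  SO₂ term: 0.0053·5.5^0.26·exp(0.059·83-0.4160) = 0.7292
  Cl⁻ term: 0.01025·29.1^0.27·exp(0.036·83+0.049·15.2) = 1.064
  r_corr = 0.7292 + 1.064 = 1.794 μm/a
  mass loss = 1.794 μm/a × 8.96 g/cm³ = 16.07 g·m⁻²·a⁻¹
zinc: temperature factor f = -0.071·(5.2) = -0.3692
  SO₂ term: 0.0129·5.5^0.44·exp(0.046·83-0.3692) = 0.8593
  Sd branch = 0.0175·Sd^0.57·e^(0.008·RH+0.085·T) = 0.8452 μm/a
  sum: 0.8593 + 0.8452 → r_corr = 1.704 μm/a
  mass loss = 1.704 μm/a × 7.14 g/cm³ = 12.17 g·m⁻²·a⁻¹
Ordering by g·m⁻²·a⁻¹: copper (16.1) > zinc (12.2)

copper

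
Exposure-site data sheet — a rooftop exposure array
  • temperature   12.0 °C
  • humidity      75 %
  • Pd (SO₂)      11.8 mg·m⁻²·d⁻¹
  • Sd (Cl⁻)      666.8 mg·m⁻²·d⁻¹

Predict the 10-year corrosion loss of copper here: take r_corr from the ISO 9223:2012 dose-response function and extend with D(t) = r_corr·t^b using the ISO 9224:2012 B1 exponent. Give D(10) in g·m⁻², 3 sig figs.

copper: T>10 °C ⇒ hinge -0.080·(12.0−10) = -0.1600
  Pd branch = 0.0053·Pd^0.26·e^(0.059·RH+f) = 0.7165 μm/a
  Sd branch = 0.01025·Sd^0.27·e^(0.036·RH+0.049·T) = 1.589 μm/a
  sum: 0.7165 + 1.589 → r_corr = 2.306 μm/a
ISO 9224: D(t) = r_corr · t^b with b = 0.667 (copper, B1)
  D(10) = 2.306 × 10^0.667 = 2.306 × 4.645 = 10.71 μm
  Mass loss = 10.71 μm × 8.96 g/cm³ = 95.96 g·m⁻²

D(10) = 96.0 g·m⁻²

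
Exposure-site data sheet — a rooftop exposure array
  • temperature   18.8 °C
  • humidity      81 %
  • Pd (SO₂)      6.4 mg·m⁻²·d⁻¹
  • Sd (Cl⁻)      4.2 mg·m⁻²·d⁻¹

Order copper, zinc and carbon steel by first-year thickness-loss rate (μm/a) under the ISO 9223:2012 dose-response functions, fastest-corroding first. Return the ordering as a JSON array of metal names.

["carbon steel", "copper", "zinc"]

copper: temperature factor f = -0.080·(8.8) = -0.7040
  SO₂ term: 0.0053·6.4^0.26·exp(0.059·81-0.7040) = 0.5054
  Sd branch = 0.01025·Sd^0.27·e^(0.036·RH+0.049·T) = 0.7006 μm/a
  r_corr = 0.5054 + 0.7006 = 1.206 μm/a
zinc: f(T) = -0.071·(T−10) [T>10 °C] = -0.6248
  SO₂ term: 0.0129·6.4^0.44·exp(0.046·81-0.6248) = 0.6488
  Sd branch = 0.0175·Sd^0.57·e^(0.008·RH+0.085·T) = 0.3747 μm/a
  sum: 0.6488 + 0.3747 → r_corr = 1.024 μm/a
carbon steel: temperature factor f = -0.054·(8.8) = -0.4752
  Pd branch = 1.77·Pd^0.52·e^(0.02·RH+f) = 14.6 μm/a
  Cl⁻ term: 0.102·4.2^0.62·exp(0.033·81+0.04·18.8) = 7.629
  sum: 14.6 + 7.629 → r_corr = 22.23 μm/a
Ordering by μm/a: carbon steel (22.2) > copper (1.21) > zinc (1.02)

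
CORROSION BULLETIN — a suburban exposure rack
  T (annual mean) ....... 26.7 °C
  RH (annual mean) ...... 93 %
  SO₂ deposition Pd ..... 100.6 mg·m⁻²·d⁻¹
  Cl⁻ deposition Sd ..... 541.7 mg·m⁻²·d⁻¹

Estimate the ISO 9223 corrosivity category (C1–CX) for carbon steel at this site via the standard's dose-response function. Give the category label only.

carbon steel: f(T) = -0.054·(T−10) [T>10 °C] = -0.9018
  sulphur-dioxide contribution → 50.75 μm/a
  chloride contribution → 316.4 μm/a
  total first-year rate 367.1 μm/a
ISO 9223 Table 2 (carbon steel): 200 < 367 ≤ 700 μm/a ⇒ CX

CX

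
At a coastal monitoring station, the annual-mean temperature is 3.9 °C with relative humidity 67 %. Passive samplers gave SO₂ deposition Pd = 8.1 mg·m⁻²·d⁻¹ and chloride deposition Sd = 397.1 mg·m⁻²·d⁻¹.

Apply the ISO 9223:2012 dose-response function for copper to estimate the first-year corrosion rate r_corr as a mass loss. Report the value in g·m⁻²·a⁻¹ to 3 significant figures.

r_corr = 8.22 g·m⁻²·a⁻¹

copper: T≤10 °C ⇒ hinge +0.126·(3.9−10) = -0.7686
  SO₂ term: 0.0053·8.1^0.26·exp(0.059·67-0.7686) = 0.2205
  Cl⁻ term: 0.01025·397.1^0.27·exp(0.036·67+0.049·3.9) = 0.6965
  r_corr = 0.2205 + 0.6965 = 0.917 μm/a
Convert to mass loss: 0.917 μm/a × 8.96 g/cm³ = 8.217 g·m⁻²·a⁻¹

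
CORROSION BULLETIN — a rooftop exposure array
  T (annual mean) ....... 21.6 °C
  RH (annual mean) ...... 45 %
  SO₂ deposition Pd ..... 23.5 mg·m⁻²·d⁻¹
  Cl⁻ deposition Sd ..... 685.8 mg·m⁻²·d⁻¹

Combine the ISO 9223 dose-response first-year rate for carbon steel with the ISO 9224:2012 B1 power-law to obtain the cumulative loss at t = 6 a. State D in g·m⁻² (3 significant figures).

D(6) = 1.47e+03 g·m⁻²

carbon steel: T>10 °C ⇒ hinge -0.054·(21.6−10) = -0.6264
  Pd branch = 1.77·Pd^0.52·e^(0.02·RH+f) = 12.02 μm/a
  Cl⁻ term: 0.102·685.8^0.62·exp(0.033·45+0.04·21.6) = 61.26
  sum: 12.02 + 61.26 → r_corr = 73.28 μm/a
Power-law: D(6) = r_corr · 6^0.523
  D(6) = 73.28 × 6^0.523 = 73.28 × 2.553 = 187 μm
  Mass loss = 187 μm × 7.85 g/cm³ = 1468 g·m⁻²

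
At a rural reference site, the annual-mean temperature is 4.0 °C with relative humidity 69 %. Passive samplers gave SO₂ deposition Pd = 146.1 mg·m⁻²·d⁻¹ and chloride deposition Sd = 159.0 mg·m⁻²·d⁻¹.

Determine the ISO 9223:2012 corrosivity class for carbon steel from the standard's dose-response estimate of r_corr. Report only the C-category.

carbon steel: temperature factor f = +0.150·(-6.0) = -0.9000
  Pd branch = 1.77·Pd^0.52·e^(0.02·RH+f) = 38.2 μm/a
  Cl⁻ term: 0.102·159.0^0.62·exp(0.033·69+0.04·4.0) = 27.03
  sum: 38.2 + 27.03 → r_corr = 65.23 μm/a
ISO 9223 Table 2 (carbon steel): 50 < 65.2 ≤ 80 μm/a ⇒ C4

C4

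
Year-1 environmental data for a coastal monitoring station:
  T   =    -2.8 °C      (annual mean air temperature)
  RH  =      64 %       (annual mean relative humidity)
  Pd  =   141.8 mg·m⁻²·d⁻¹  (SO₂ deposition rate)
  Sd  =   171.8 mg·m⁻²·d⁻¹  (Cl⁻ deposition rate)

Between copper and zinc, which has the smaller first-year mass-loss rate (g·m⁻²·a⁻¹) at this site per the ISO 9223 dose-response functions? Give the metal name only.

copper: T≤10 °C ⇒ hinge +0.126·(-2.8−10) = -1.6128
  sulphur-dioxide contribution → 0.1672 μm/a
  chloride contribution → 0.3591 μm/a
  total first-year rate 0.5263 μm/a
  mass loss = 0.5263 μm/a × 8.96 g/cm³ = 4.715 g·m⁻²·a⁻¹
zinc: T≤10 °C ⇒ hinge +0.038·(-2.8−10) = -0.4864
  sulphur-dioxide contribution → 1.332 μm/a
  chloride contribution → 0.4325 μm/a
  ⇒ r_corr(zinc) = 1.765 μm/a
  mass loss = 1.765 μm/a × 7.14 g/cm³ = 12.6 g·m⁻²·a⁻¹
Ordering by g·m⁻²·a⁻¹: zinc (12.6) > copper (4.72)

copper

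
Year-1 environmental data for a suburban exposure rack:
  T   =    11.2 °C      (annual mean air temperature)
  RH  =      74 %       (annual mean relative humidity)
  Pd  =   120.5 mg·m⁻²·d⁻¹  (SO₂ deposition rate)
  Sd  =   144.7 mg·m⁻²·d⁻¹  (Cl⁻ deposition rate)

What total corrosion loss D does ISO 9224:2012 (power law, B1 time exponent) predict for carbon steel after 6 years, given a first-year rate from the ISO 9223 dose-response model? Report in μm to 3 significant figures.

D(6) = 327 μm

carbon steel: temperature factor f = -0.054·(1.2) = -0.0648
  Pd branch = 1.77·Pd^0.52·e^(0.02·RH+f) = 88.04 μm/a
  Sd branch = 0.102·Sd^0.62·e^(0.033·RH+0.04·T) = 40.11 μm/a
  r_corr = 88.04 + 40.11 = 128.1 μm/a
Power-law: D(6) = r_corr · 6^0.523
  D(6) = 128.1 × 6^0.523 = 128.1 × 2.553 = 327.1 μm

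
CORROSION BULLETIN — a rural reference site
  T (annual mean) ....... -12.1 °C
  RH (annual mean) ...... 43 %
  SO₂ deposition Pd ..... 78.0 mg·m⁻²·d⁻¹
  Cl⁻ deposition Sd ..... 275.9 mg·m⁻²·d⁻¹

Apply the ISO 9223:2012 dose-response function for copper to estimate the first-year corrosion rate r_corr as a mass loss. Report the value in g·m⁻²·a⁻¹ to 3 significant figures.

copper: f(T) = +0.126·(T−10) [T≤10 °C] = -2.7846
  SO₂ term: 0.0053·78.0^0.26·exp(0.059·43-2.7846) = 0.01284
  Sd branch = 0.01025·Sd^0.27·e^(0.036·RH+0.049·T) = 0.1215 μm/a
  r_corr = 0.01284 + 0.1215 = 0.1343 μm/a
Convert to mass loss: 0.1343 μm/a × 8.96 g/cm³ = 1.204 g·m⁻²·a⁻¹

r_corr = 1.20 g·m⁻²·a⁻¹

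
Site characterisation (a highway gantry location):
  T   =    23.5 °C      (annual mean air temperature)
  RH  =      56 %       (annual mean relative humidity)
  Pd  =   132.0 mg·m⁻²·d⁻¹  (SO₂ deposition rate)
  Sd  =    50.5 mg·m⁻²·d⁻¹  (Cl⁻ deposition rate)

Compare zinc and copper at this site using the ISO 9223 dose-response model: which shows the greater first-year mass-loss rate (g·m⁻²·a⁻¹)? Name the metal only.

zinc

zinc: T>10 °C ⇒ hinge -0.071·(23.5−10) = -0.9585
  Pd branch = 0.0129·Pd^0.44·e^(0.046·RH+f) = 0.5573 μm/a
  Sd branch = 0.0175·Sd^0.57·e^(0.008·RH+0.085·T) = 1.888 μm/a
  sum: 0.5573 + 1.888 → r_corr = 2.445 μm/a
  mass loss = 2.445 μm/a × 7.14 g/cm³ = 17.46 g·m⁻²·a⁻¹
copper: temperature factor f = -0.080·(13.5) = -1.0800
  SO₂ term: 0.0053·132.0^0.26·exp(0.059·56-1.0800) = 0.1744
  Sd branch = 0.01025·Sd^0.27·e^(0.036·RH+0.049·T) = 0.7018 μm/a
  sum: 0.1744 + 0.7018 → r_corr = 0.8762 μm/a
  mass loss = 0.8762 μm/a × 8.96 g/cm³ = 7.851 g·m⁻²·a⁻¹
Ordering by g·m⁻²·a⁻¹: zinc (17.5) > copper (7.85)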